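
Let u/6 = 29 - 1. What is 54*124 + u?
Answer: 6864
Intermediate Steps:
u = 168 (u = 6*(29 - 1) = 6*28 = 168)
54*124 + u = 54*124 + 168 = 6696 + 168 = 6864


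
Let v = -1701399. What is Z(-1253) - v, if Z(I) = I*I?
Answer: 3271408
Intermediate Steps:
Z(I) = I²
Z(-1253) - v = (-1253)² - 1*(-1701399) = 1570009 + 1701399 = 3271408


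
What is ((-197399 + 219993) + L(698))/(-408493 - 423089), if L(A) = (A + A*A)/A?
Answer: -23293/831582 ≈ -0.028010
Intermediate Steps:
L(A) = (A + A²)/A
((-197399 + 219993) + L(698))/(-408493 - 423089) = ((-197399 + 219993) + (1 + 698))/(-408493 - 423089) = (22594 + 699)/(-831582) = 23293*(-1/831582) = -23293/831582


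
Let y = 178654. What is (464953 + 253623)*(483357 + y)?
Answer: 475705216336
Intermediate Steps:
(464953 + 253623)*(483357 + y) = (464953 + 253623)*(483357 + 178654) = 718576*662011 = 475705216336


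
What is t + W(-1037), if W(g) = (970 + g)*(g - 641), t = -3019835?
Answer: -2907409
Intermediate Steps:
W(g) = (-641 + g)*(970 + g) (W(g) = (970 + g)*(-641 + g) = (-641 + g)*(970 + g))
t + W(-1037) = -3019835 + (-621770 + (-1037)² + 329*(-1037)) = -3019835 + (-621770 + 1075369 - 341173) = -3019835 + 112426 = -2907409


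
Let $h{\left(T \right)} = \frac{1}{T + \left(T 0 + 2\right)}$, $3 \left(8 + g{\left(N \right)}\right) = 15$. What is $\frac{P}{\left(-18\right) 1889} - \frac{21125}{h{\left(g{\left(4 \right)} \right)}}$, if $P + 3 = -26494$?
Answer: $\frac{718318747}{34002} \approx 21126.0$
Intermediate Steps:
$g{\left(N \right)} = -3$ ($g{\left(N \right)} = -8 + \frac{1}{3} \cdot 15 = -8 + 5 = -3$)
$P = -26497$ ($P = -3 - 26494 = -26497$)
$h{\left(T \right)} = \frac{1}{2 + T}$ ($h{\left(T \right)} = \frac{1}{T + \left(0 + 2\right)} = \frac{1}{T + 2} = \frac{1}{2 + T}$)
$\frac{P}{\left(-18\right) 1889} - \frac{21125}{h{\left(g{\left(4 \right)} \right)}} = - \frac{26497}{\left(-18\right) 1889} - \frac{21125}{\frac{1}{2 - 3}} = - \frac{26497}{-34002} - \frac{21125}{\frac{1}{-1}} = \left(-26497\right) \left(- \frac{1}{34002}\right) - \frac{21125}{-1} = \frac{26497}{34002} - -21125 = \frac{26497}{34002} + 21125 = \frac{718318747}{34002}$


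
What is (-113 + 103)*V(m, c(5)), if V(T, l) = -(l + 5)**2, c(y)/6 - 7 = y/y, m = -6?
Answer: 28090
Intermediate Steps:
c(y) = 48 (c(y) = 42 + 6*(y/y) = 42 + 6*1 = 42 + 6 = 48)
V(T, l) = -(5 + l)**2
(-113 + 103)*V(m, c(5)) = (-113 + 103)*(-(5 + 48)**2) = -(-10)*53**2 = -(-10)*2809 = -10*(-2809) = 28090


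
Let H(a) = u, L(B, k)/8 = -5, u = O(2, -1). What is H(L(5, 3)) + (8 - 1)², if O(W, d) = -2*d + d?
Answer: 50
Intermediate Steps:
O(W, d) = -d
u = 1 (u = -1*(-1) = 1)
L(B, k) = -40 (L(B, k) = 8*(-5) = -40)
H(a) = 1
H(L(5, 3)) + (8 - 1)² = 1 + (8 - 1)² = 1 + 7² = 1 + 49 = 50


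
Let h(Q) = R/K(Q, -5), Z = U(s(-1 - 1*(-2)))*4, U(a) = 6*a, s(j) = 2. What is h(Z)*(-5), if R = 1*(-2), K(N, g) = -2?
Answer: -5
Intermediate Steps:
Z = 48 (Z = (6*2)*4 = 12*4 = 48)
R = -2
h(Q) = 1 (h(Q) = -2/(-2) = -2*(-½) = 1)
h(Z)*(-5) = 1*(-5) = -5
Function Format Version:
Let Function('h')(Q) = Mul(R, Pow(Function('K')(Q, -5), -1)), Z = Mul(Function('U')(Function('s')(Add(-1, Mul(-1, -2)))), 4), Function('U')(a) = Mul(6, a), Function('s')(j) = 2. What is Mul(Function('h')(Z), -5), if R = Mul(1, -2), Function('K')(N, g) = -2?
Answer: -5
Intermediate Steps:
Z = 48 (Z = Mul(Mul(6, 2), 4) = Mul(12, 4) = 48)
R = -2
Function('h')(Q) = 1 (Function('h')(Q) = Mul(-2, Pow(-2, -1)) = Mul(-2, Rational(-1, 2)) = 1)
Mul(Function('h')(Z), -5) = Mul(1, -5) = -5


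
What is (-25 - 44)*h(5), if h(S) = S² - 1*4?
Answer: -1449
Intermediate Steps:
h(S) = -4 + S² (h(S) = S² - 4 = -4 + S²)
(-25 - 44)*h(5) = (-25 - 44)*(-4 + 5²) = -69*(-4 + 25) = -69*21 = -1449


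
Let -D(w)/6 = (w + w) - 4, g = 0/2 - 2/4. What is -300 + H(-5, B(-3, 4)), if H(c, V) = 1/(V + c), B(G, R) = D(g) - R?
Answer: -6299/21 ≈ -299.95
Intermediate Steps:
g = -½ (g = 0*(½) - 2*¼ = 0 - ½ = -½ ≈ -0.50000)
D(w) = 24 - 12*w (D(w) = -6*((w + w) - 4) = -6*(2*w - 4) = -6*(-4 + 2*w) = 24 - 12*w)
B(G, R) = 30 - R (B(G, R) = (24 - 12*(-½)) - R = (24 + 6) - R = 30 - R)
-300 + H(-5, B(-3, 4)) = -300 + 1/((30 - 1*4) - 5) = -300 + 1/((30 - 4) - 5) = -300 + 1/(26 - 5) = -300 + 1/21 = -6299/21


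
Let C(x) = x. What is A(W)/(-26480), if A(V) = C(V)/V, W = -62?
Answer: -1/26480 ≈ -3.7764e-5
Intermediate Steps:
A(V) = 1 (A(V) = V/V = 1)
A(W)/(-26480) = 1/(-26480) = 1*(-1/26480) = -1/26480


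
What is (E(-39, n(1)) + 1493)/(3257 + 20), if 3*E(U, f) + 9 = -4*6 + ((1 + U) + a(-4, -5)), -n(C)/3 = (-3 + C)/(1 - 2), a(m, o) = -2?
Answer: 4406/9831 ≈ 0.44817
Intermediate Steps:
n(C) = -9 + 3*C (n(C) = -3*(-3 + C)/(1 - 2) = -3*(-3 + C)/(-1) = -3*(-3 + C)*(-1) = -3*(3 - C) = -9 + 3*C)
E(U, f) = -34/3 + U/3 (E(U, f) = -3 + (-4*6 + ((1 + U) - 2))/3 = -3 + (-24 + (-1 + U))/3 = -3 + (-25 + U)/3 = -3 + (-25/3 + U/3) = -34/3 + U/3)
(E(-39, n(1)) + 1493)/(3257 + 20) = ((-34/3 + (⅓)*(-39)) + 1493)/(3257 + 20) = ((-34/3 - 13) + 1493)/3277 = (-73/3 + 1493)*(1/3277) = (4406/3)*(1/3277) = 4406/9831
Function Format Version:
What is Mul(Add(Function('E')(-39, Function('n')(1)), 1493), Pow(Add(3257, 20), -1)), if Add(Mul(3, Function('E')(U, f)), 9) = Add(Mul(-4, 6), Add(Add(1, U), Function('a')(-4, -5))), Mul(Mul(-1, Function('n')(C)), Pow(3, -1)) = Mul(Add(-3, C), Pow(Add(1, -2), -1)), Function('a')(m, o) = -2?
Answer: Rational(4406, 9831) ≈ 0.44817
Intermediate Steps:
Function('n')(C) = Add(-9, Mul(3, C)) (Function('n')(C) = Mul(-3, Mul(Add(-3, C), Pow(Add(1, -2), -1))) = Mul(-3, Mul(Add(-3, C), Pow(-1, -1))) = Mul(-3, Mul(Add(-3, C), -1)) = Mul(-3, Add(3, Mul(-1, C))) = Add(-9, Mul(3, C)))
Function('E')(U, f) = Add(Rational(-34, 3), Mul(Rational(1, 3), U)) (Function('E')(U, f) = Add(-3, Mul(Rational(1, 3), Add(Mul(-4, 6), Add(Add(1, U), -2)))) = Add(-3, Mul(Rational(1, 3), Add(-24, Add(-1, U)))) = Add(-3, Mul(Rational(1, 3), Add(-25, U))) = Add(-3, Add(Rational(-25, 3), Mul(Rational(1, 3), U))) = Add(Rational(-34, 3), Mul(Rational(1, 3), U)))
Mul(Add(Function('E')(-39, Function('n')(1)), 1493), Pow(Add(3257, 20), -1)) = Mul(Add(Add(Rational(-34, 3), Mul(Rational(1, 3), -39)), 1493), Pow(Add(3257, 20), -1)) = Mul(Add(Add(Rational(-34, 3), -13), 1493), Pow(3277, -1)) = Mul(Add(Rational(-73, 3), 1493), Rational(1, 3277)) = Mul(Rational(4406, 3), Rational(1, 3277)) = Rational(4406, 9831)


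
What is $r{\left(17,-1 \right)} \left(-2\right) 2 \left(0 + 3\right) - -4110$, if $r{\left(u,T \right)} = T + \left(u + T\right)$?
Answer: $3930$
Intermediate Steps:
$r{\left(u,T \right)} = u + 2 T$ ($r{\left(u,T \right)} = T + \left(T + u\right) = u + 2 T$)
$r{\left(17,-1 \right)} \left(-2\right) 2 \left(0 + 3\right) - -4110 = \left(17 + 2 \left(-1\right)\right) \left(-2\right) 2 \left(0 + 3\right) - -4110 = \left(17 - 2\right) \left(\left(-4\right) 3\right) + 4110 = 15 \left(-12\right) + 4110 = -180 + 4110 = 3930$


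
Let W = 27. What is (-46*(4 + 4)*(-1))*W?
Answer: 9936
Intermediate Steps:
(-46*(4 + 4)*(-1))*W = -46*(4 + 4)*(-1)*27 = -368*(-1)*27 = -46*(-8)*27 = 368*27 = 9936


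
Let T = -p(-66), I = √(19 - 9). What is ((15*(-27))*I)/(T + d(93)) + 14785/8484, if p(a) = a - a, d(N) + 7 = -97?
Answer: 14785/8484 + 405*√10/104 ≈ 14.057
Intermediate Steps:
d(N) = -104 (d(N) = -7 - 97 = -104)
I = √10 ≈ 3.1623
p(a) = 0
T = 0 (T = -1*0 = 0)
((15*(-27))*I)/(T + d(93)) + 14785/8484 = ((15*(-27))*√10)/(0 - 104) + 14785/8484 = -405*√10/(-104) + 14785*(1/8484) = -405*√10*(-1/104) + 14785/8484 = 405*√10/104 + 14785/8484 = 14785/8484 + 405*√10/104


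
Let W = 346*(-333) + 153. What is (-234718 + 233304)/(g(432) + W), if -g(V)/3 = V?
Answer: 202/16623 ≈ 0.012152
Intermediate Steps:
g(V) = -3*V
W = -115065 (W = -115218 + 153 = -115065)
(-234718 + 233304)/(g(432) + W) = (-234718 + 233304)/(-3*432 - 115065) = -1414/(-1296 - 115065) = -1414/(-116361) = -1414*(-1/116361) = 202/16623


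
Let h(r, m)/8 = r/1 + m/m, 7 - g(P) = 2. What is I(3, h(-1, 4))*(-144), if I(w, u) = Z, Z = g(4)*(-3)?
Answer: 2160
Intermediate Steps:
g(P) = 5 (g(P) = 7 - 1*2 = 7 - 2 = 5)
h(r, m) = 8 + 8*r (h(r, m) = 8*(r/1 + m/m) = 8*(r*1 + 1) = 8*(r + 1) = 8*(1 + r) = 8 + 8*r)
Z = -15 (Z = 5*(-3) = -15)
I(w, u) = -15
I(3, h(-1, 4))*(-144) = -15*(-144) = 2160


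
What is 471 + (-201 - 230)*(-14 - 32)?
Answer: 20297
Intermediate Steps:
471 + (-201 - 230)*(-14 - 32) = 471 - 431*(-46) = 471 + 19826 = 20297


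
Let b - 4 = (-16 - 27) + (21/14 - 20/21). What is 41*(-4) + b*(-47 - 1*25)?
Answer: 18232/7 ≈ 2604.6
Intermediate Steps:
b = -1615/42 (b = 4 + ((-16 - 27) + (21/14 - 20/21)) = 4 + (-43 + (21*(1/14) - 20*1/21)) = 4 + (-43 + (3/2 - 20/21)) = 4 + (-43 + 23/42) = 4 - 1783/42 = -1615/42 ≈ -38.452)
41*(-4) + b*(-47 - 1*25) = 41*(-4) - 1615*(-47 - 1*25)/42 = -164 - 1615*(-47 - 25)/42 = -164 - 1615/42*(-72) = -164 + 19380/7 = 18232/7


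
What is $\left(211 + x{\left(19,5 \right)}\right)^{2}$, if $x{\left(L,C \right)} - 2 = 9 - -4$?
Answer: $51076$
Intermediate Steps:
$x{\left(L,C \right)} = 15$ ($x{\left(L,C \right)} = 2 + \left(9 - -4\right) = 2 + \left(9 + 4\right) = 2 + 13 = 15$)
$\left(211 + x{\left(19,5 \right)}\right)^{2} = \left(211 + 15\right)^{2} = 226^{2} = 51076$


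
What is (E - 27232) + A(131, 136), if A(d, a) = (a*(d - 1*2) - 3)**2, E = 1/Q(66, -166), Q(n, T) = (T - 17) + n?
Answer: 35996155532/117 ≈ 3.0766e+8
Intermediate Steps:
Q(n, T) = -17 + T + n (Q(n, T) = (-17 + T) + n = -17 + T + n)
E = -1/117 (E = 1/(-17 - 166 + 66) = 1/(-117) = -1/117 ≈ -0.0085470)
A(d, a) = (-3 + a*(-2 + d))**2 (A(d, a) = (a*(d - 2) - 3)**2 = (a*(-2 + d) - 3)**2 = (-3 + a*(-2 + d))**2)
(E - 27232) + A(131, 136) = (-1/117 - 27232) + (3 + 2*136 - 1*136*131)**2 = -3186145/117 + (3 + 272 - 17816)**2 = -3186145/117 + (-17541)**2 = -3186145/117 + 307686681 = 35996155532/117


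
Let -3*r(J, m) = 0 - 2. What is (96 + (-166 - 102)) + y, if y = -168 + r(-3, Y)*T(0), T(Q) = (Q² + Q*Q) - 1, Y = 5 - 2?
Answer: -1022/3 ≈ -340.67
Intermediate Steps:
Y = 3
T(Q) = -1 + 2*Q² (T(Q) = (Q² + Q²) - 1 = 2*Q² - 1 = -1 + 2*Q²)
r(J, m) = ⅔ (r(J, m) = -(0 - 2)/3 = -⅓*(-2) = ⅔)
y = -506/3 (y = -168 + 2*(-1 + 2*0²)/3 = -168 + 2*(-1 + 2*0)/3 = -168 + 2*(-1 + 0)/3 = -168 + (⅔)*(-1) = -168 - ⅔ = -506/3 ≈ -168.67)
(96 + (-166 - 102)) + y = (96 + (-166 - 102)) - 506/3 = (96 - 268) - 506/3 = -172 - 506/3 = -1022/3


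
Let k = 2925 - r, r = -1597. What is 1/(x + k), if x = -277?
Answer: 1/4245 ≈ 0.00023557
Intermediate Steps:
k = 4522 (k = 2925 - 1*(-1597) = 2925 + 1597 = 4522)
1/(x + k) = 1/(-277 + 4522) = 1/4245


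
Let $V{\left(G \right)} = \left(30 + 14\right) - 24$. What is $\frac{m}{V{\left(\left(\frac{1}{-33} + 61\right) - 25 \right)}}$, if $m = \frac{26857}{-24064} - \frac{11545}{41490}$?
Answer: $- \frac{139211581}{1996830720} \approx -0.069716$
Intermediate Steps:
$V{\left(G \right)} = 20$ ($V{\left(G \right)} = 44 - 24 = 20$)
$m = - \frac{139211581}{99841536}$ ($m = 26857 \left(- \frac{1}{24064}\right) - \frac{2309}{8298} = - \frac{26857}{24064} - \frac{2309}{8298} = - \frac{139211581}{99841536} \approx -1.3943$)
$\frac{m}{V{\left(\left(\frac{1}{-33} + 61\right) - 25 \right)}} = - \frac{139211581}{99841536 \cdot 20} = \left(- \frac{139211581}{99841536}\right) \frac{1}{20} = - \frac{139211581}{1996830720}$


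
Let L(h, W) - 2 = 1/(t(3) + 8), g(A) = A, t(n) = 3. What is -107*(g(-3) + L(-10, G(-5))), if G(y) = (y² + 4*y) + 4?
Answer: 1070/11 ≈ 97.273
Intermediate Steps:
G(y) = 4 + y² + 4*y
L(h, W) = 23/11 (L(h, W) = 2 + 1/(3 + 8) = 2 + 1/11 = 23/11)
-107*(g(-3) + L(-10, G(-5))) = -107*(-3 + 23/11) = -107*(-10/11) = 1070/11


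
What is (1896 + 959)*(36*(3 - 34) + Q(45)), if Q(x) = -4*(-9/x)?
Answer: -3183896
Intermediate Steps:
Q(x) = 36/x (Q(x) = -4*(-9/x) = -(-36)/x = 36/x)
(1896 + 959)*(36*(3 - 34) + Q(45)) = (1896 + 959)*(36*(3 - 34) + 36/45) = 2855*(36*(-31) + 36*(1/45)) = 2855*(-1116 + ⅘) = 2855*(-5576/5) = -3183896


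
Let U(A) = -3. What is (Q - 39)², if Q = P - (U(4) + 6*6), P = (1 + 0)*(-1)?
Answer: 5329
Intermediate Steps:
P = -1 (P = 1*(-1) = -1)
Q = -34 (Q = -1 - (-3 + 6*6) = -1 - (-3 + 36) = -1 - 1*33 = -1 - 33 = -34)
(Q - 39)² = (-34 - 39)² = (-73)² = 5329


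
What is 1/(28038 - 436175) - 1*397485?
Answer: -162228335446/408137 ≈ -3.9749e+5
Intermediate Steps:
1/(28038 - 436175) - 1*397485 = 1/(-408137) - 397485 = -1/408137 - 397485 = -162228335446/408137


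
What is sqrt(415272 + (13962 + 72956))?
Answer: sqrt(502190) ≈ 708.65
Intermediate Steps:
sqrt(415272 + (13962 + 72956)) = sqrt(415272 + 86918) = sqrt(502190)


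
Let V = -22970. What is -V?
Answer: 22970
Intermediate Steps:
-V = -1*(-22970) = 22970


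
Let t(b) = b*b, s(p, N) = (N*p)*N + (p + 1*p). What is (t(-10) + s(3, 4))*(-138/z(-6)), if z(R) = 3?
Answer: -7084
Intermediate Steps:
s(p, N) = 2*p + p*N² (s(p, N) = p*N² + (p + p) = p*N² + 2*p = 2*p + p*N²)
t(b) = b²
(t(-10) + s(3, 4))*(-138/z(-6)) = ((-10)² + 3*(2 + 4²))*(-138/3) = (100 + 3*(2 + 16))*(-138*⅓) = (100 + 3*18)*(-46) = (100 + 54)*(-46) = 154*(-46) = -7084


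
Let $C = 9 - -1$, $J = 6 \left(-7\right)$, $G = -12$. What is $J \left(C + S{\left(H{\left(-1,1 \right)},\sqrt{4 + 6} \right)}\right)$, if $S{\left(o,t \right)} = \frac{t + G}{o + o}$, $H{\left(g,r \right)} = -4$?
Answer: $-483 + \frac{21 \sqrt{10}}{4} \approx -466.4$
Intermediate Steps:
$S{\left(o,t \right)} = \frac{-12 + t}{2 o}$ ($S{\left(o,t \right)} = \frac{t - 12}{o + o} = \frac{-12 + t}{2 o}$)
$J = -42$
$C = 10$ ($C = 9 + 1 = 10$)
$J \left(C + S{\left(H{\left(-1,1 \right)},\sqrt{4 + 6} \right)}\right) = - 42 \left(10 + \frac{-12 + \sqrt{4 + 6}}{2 \left(-4\right)}\right) = - 42 \left(10 + \frac{1}{2} \left(- \frac{1}{4}\right) \left(-12 + \sqrt{10}\right)\right) = - 42 \left(10 + \left(\frac{3}{2} - \frac{\sqrt{10}}{8}\right)\right) = - 42 \left(\frac{23}{2} - \frac{\sqrt{10}}{8}\right) = -483 + \frac{21 \sqrt{10}}{4}$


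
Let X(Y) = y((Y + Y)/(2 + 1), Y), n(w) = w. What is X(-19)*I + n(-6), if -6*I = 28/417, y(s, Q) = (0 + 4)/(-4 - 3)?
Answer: -7498/1251 ≈ -5.9936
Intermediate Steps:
y(s, Q) = -4/7 (y(s, Q) = 4/(-7) = 4*(-⅐) = -4/7)
X(Y) = -4/7
I = -14/1251 (I = -14/(3*417) = -⅙*28/417 = -14/1251 ≈ -0.011191)
X(-19)*I + n(-6) = -4/7*(-14/1251) - 6 = 8/1251 - 6 = -7498/1251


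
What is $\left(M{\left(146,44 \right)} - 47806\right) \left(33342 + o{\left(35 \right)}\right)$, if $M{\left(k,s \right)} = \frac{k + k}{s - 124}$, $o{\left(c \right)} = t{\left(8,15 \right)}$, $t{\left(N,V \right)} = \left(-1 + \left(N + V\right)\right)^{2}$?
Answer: $- \frac{16172092209}{10} \approx -1.6172 \cdot 10^{9}$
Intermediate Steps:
$t{\left(N,V \right)} = \left(-1 + N + V\right)^{2}$
$o{\left(c \right)} = 484$ ($o{\left(c \right)} = \left(-1 + 8 + 15\right)^{2} = 22^{2} = 484$)
$M{\left(k,s \right)} = \frac{2 k}{-124 + s}$
$\left(M{\left(146,44 \right)} - 47806\right) \left(33342 + o{\left(35 \right)}\right) = \left(2 \cdot 146 \frac{1}{-124 + 44} - 47806\right) \left(33342 + 484\right) = \left(2 \cdot 146 \frac{1}{-80} - 47806\right) 33826 = \left(2 \cdot 146 \left(- \frac{1}{80}\right) - 47806\right) 33826 = \left(- \frac{73}{20} - 47806\right) 33826 = \left(- \frac{956193}{20}\right) 33826 = - \frac{16172092209}{10}$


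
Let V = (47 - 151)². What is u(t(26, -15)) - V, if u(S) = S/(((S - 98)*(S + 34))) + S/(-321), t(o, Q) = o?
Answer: -2499814031/231120 ≈ -10816.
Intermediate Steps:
u(S) = -S/321 + S/((-98 + S)*(34 + S)) (u(S) = S/(((-98 + S)*(34 + S))) + S*(-1/321) = S*(1/((-98 + S)*(34 + S))) - S/321 = S/((-98 + S)*(34 + S)) - S/321 = -S/321 + S/((-98 + S)*(34 + S)))
V = 10816 (V = (-104)² = 10816)
u(t(26, -15)) - V = (1/321)*26*(3653 - 1*26² + 64*26)/(-3332 + 26² - 64*26) - 1*10816 = (1/321)*26*(3653 - 1*676 + 1664)/(-3332 + 676 - 1664) - 10816 = (1/321)*26*(3653 - 676 + 1664)/(-4320) - 10816 = (1/321)*26*(-1/4320)*4641 - 10816 = -20111/231120 - 10816 = -2499814031/231120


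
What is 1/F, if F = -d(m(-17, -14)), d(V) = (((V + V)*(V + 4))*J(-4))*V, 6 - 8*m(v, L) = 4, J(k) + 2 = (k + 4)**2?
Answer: 16/17 ≈ 0.94118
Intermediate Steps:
J(k) = -2 + (4 + k)**2 (J(k) = -2 + (k + 4)**2 = -2 + (4 + k)**2)
m(v, L) = 1/4 (m(v, L) = 3/4 - 1/8*4 = 3/4 - 1/2 = 1/4)
d(V) = -4*V**2*(4 + V) (d(V) = (((V + V)*(V + 4))*(-2 + (4 - 4)**2))*V = (((2*V)*(4 + V))*(-2 + 0**2))*V = ((2*V*(4 + V))*(-2 + 0))*V = ((2*V*(4 + V))*(-2))*V = (-4*V*(4 + V))*V = -4*V**2*(4 + V))
F = 17/16 (F = -4*(1/4)**2*(-4 - 1*1/4) = -4*(-4 - 1/4)/16 = -4*(-17)/(16*4) = -1*(-17/16) = 17/16 ≈ 1.0625)
1/F = 1/(17/16) = 16/17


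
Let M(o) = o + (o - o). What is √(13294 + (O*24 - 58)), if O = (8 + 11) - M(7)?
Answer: 14*√69 ≈ 116.29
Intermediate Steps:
M(o) = o (M(o) = o + 0 = o)
O = 12 (O = (8 + 11) - 1*7 = 19 - 7 = 12)
√(13294 + (O*24 - 58)) = √(13294 + (12*24 - 58)) = √(13294 + (288 - 58)) = √(13294 + 230) = √13524 = 14*√69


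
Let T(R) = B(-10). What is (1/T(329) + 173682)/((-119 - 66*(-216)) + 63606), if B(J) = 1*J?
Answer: 1736819/777430 ≈ 2.2341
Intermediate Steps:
B(J) = J
T(R) = -10
(1/T(329) + 173682)/((-119 - 66*(-216)) + 63606) = (1/(-10) + 173682)/((-119 - 66*(-216)) + 63606) = (-⅒ + 173682)/((-119 + 14256) + 63606) = 1736819/(10*(14137 + 63606)) = (1736819/10)/77743 = (1736819/10)*(1/77743) = 1736819/777430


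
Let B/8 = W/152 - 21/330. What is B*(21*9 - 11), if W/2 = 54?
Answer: 962624/1045 ≈ 921.17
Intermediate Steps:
W = 108 (W = 2*54 = 108)
B = 5408/1045 (B = 8*(108/152 - 21/330) = 8*(108*(1/152) - 21*1/330) = 8*(27/38 - 7/110) = 8*(676/1045) = 5408/1045 ≈ 5.1751)
B*(21*9 - 11) = 5408*(21*9 - 11)/1045 = 5408*(189 - 11)/1045 = (5408/1045)*178 = 962624/1045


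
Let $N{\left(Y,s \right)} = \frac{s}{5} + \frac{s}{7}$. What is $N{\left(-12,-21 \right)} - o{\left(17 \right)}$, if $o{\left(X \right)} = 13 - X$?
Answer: $- \frac{16}{5} \approx -3.2$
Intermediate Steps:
$N{\left(Y,s \right)} = \frac{12 s}{35}$ ($N{\left(Y,s \right)} = s \frac{1}{5} + s \frac{1}{7} = \frac{s}{5} + \frac{s}{7} = \frac{12 s}{35}$)
$N{\left(-12,-21 \right)} - o{\left(17 \right)} = \frac{12}{35} \left(-21\right) - \left(13 - 17\right) = - \frac{36}{5} - \left(13 - 17\right) = - \frac{36}{5} - -4 = - \frac{36}{5} + 4 = - \frac{16}{5}$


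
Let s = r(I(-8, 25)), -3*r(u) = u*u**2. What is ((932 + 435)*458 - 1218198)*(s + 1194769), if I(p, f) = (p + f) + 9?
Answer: -2111904225872/3 ≈ -7.0397e+11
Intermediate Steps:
I(p, f) = 9 + f + p (I(p, f) = (f + p) + 9 = 9 + f + p)
r(u) = -u**3/3 (r(u) = -u*u**2/3 = -u**3/3)
s = -17576/3 (s = -(9 + 25 - 8)**3/3 = -1/3*26**3 = -1/3*17576 = -17576/3 ≈ -5858.7)
((932 + 435)*458 - 1218198)*(s + 1194769) = ((932 + 435)*458 - 1218198)*(-17576/3 + 1194769) = (1367*458 - 1218198)*(3566731/3) = (626086 - 1218198)*(3566731/3) = -592112*3566731/3 = -2111904225872/3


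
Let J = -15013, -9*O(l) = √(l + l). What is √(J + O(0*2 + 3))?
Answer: √(-135117 - √6)/3 ≈ 122.53*I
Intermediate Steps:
O(l) = -√2*√l/9 (O(l) = -√(l + l)/9 = -√2*√l/9)
√(J + O(0*2 + 3)) = √(-15013 - √2*√(0*2 + 3)/9) = √(-15013 - √2*√(0 + 3)/9) = √(-15013 - √2*√3/9) = √(-15013 - √6/9)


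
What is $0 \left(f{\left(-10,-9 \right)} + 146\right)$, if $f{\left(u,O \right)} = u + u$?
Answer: $0$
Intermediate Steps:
$f{\left(u,O \right)} = 2 u$
$0 \left(f{\left(-10,-9 \right)} + 146\right) = 0 \left(2 \left(-10\right) + 146\right) = 0 \left(-20 + 146\right) = 0 \cdot 126 = 0$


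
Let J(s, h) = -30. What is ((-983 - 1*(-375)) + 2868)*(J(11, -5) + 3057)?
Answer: 6841020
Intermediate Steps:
((-983 - 1*(-375)) + 2868)*(J(11, -5) + 3057) = ((-983 - 1*(-375)) + 2868)*(-30 + 3057) = ((-983 + 375) + 2868)*3027 = (-608 + 2868)*3027 = 2260*3027 = 6841020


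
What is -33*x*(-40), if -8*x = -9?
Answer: 1485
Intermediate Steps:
x = 9/8 (x = -1/8*(-9) = 9/8 ≈ 1.1250)
-33*x*(-40) = -33*9/8*(-40) = -297/8*(-40) = 1485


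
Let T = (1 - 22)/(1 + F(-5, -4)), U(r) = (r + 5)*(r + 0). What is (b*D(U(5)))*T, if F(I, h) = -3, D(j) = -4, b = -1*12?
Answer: 504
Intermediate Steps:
U(r) = r*(5 + r) (U(r) = (5 + r)*r = r*(5 + r))
b = -12
T = 21/2 (T = (1 - 22)/(1 - 3) = -21/(-2) = -21*(-1/2) = 21/2 ≈ 10.500)
(b*D(U(5)))*T = -12*(-4)*(21/2) = 48*(21/2) = 504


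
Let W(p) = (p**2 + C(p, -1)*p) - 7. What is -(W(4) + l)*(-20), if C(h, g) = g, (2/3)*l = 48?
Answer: 1540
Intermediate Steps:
l = 72 (l = (3/2)*48 = 72)
W(p) = -7 + p**2 - p (W(p) = (p**2 - p) - 7 = -7 + p**2 - p)
-(W(4) + l)*(-20) = -((-7 + 4**2 - 1*4) + 72)*(-20) = -((-7 + 16 - 4) + 72)*(-20) = -(5 + 72)*(-20) = -77*(-20) = -1*(-1540) = 1540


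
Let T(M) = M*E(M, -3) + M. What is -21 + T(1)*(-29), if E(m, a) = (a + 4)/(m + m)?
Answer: -129/2 ≈ -64.500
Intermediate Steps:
E(m, a) = (4 + a)/(2*m) (E(m, a) = (4 + a)/((2*m)) = (4 + a)*(1/(2*m)) = (4 + a)/(2*m))
T(M) = ½ + M (T(M) = M*((4 - 3)/(2*M)) + M = M*((½)*1/M) + M = M*(1/(2*M)) + M = ½ + M)
-21 + T(1)*(-29) = -21 + (½ + 1)*(-29) = -21 + (3/2)*(-29) = -21 - 87/2 = -129/2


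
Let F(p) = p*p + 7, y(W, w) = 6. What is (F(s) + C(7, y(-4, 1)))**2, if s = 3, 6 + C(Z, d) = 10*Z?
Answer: 6400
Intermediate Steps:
C(Z, d) = -6 + 10*Z
F(p) = 7 + p**2 (F(p) = p**2 + 7 = 7 + p**2)
(F(s) + C(7, y(-4, 1)))**2 = ((7 + 3**2) + (-6 + 10*7))**2 = ((7 + 9) + (-6 + 70))**2 = (16 + 64)**2 = 80**2 = 6400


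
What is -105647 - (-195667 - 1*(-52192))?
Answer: 37828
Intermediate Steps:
-105647 - (-195667 - 1*(-52192)) = -105647 - (-195667 + 52192) = -105647 - 1*(-143475) = -105647 + 143475 = 37828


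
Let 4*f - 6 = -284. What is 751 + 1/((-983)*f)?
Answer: 102614389/136637 ≈ 751.00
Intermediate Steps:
f = -139/2 (f = 3/2 + (¼)*(-284) = 3/2 - 71 = -139/2 ≈ -69.500)
751 + 1/((-983)*f) = 751 + 1/((-983)*(-139/2)) = 751 - 1/983*(-2/139) = 751 + 2/136637 = 102614389/136637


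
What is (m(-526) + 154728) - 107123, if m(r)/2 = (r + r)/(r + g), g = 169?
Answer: 16997089/357 ≈ 47611.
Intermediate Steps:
m(r) = 4*r/(169 + r) (m(r) = 2*((r + r)/(r + 169)) = 2*((2*r)/(169 + r)) = 2*(2*r/(169 + r)) = 4*r/(169 + r))
(m(-526) + 154728) - 107123 = (4*(-526)/(169 - 526) + 154728) - 107123 = (4*(-526)/(-357) + 154728) - 107123 = (4*(-526)*(-1/357) + 154728) - 107123 = (2104/357 + 154728) - 107123 = 55240000/357 - 107123 = 16997089/357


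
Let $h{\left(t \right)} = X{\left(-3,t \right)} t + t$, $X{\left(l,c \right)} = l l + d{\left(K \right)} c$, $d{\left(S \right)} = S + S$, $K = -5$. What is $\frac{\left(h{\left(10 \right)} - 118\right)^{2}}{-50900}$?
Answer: $- \frac{509}{25} \approx -20.36$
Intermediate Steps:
$d{\left(S \right)} = 2 S$
$X{\left(l,c \right)} = l^{2} - 10 c$ ($X{\left(l,c \right)} = l l + 2 \left(-5\right) c = l^{2} - 10 c$)
$h{\left(t \right)} = t + t \left(9 - 10 t\right)$ ($h{\left(t \right)} = \left(\left(-3\right)^{2} - 10 t\right) t + t = \left(9 - 10 t\right) t + t = t \left(9 - 10 t\right) + t = t + t \left(9 - 10 t\right)$)
$\frac{\left(h{\left(10 \right)} - 118\right)^{2}}{-50900} = \frac{\left(10 \cdot 10 \left(1 - 10\right) - 118\right)^{2}}{-50900} = \left(10 \cdot 10 \left(1 - 10\right) - 118\right)^{2} \left(- \frac{1}{50900}\right) = \left(10 \cdot 10 \left(-9\right) - 118\right)^{2} \left(- \frac{1}{50900}\right) = \left(-900 - 118\right)^{2} \left(- \frac{1}{50900}\right) = \left(-1018\right)^{2} \left(- \frac{1}{50900}\right) = 1036324 \left(- \frac{1}{50900}\right) = - \frac{509}{25}$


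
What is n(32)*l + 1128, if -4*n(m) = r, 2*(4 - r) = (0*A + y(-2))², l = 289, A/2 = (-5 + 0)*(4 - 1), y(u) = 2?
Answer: 1967/2 ≈ 983.50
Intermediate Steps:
A = -30 (A = 2*((-5 + 0)*(4 - 1)) = 2*(-5*3) = 2*(-15) = -30)
r = 2 (r = 4 - (0*(-30) + 2)²/2 = 4 - (0 + 2)²/2 = 4 - ½*2² = 4 - ½*4 = 4 - 2 = 2)
n(m) = -½ (n(m) = -¼*2 = -½)
n(32)*l + 1128 = -½*289 + 1128 = -289/2 + 1128 = 1967/2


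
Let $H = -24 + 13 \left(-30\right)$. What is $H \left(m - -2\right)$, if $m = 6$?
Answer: $-3312$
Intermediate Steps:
$H = -414$ ($H = -24 - 390 = -414$)
$H \left(m - -2\right) = - 414 \left(6 - -2\right) = - 414 \left(6 + 2\right) = \left(-414\right) 8 = -3312$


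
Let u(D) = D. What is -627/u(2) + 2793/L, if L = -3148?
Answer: -989691/3148 ≈ -314.39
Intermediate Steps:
-627/u(2) + 2793/L = -627/2 + 2793/(-3148) = -627*½ + 2793*(-1/3148) = -627/2 - 2793/3148 = -989691/3148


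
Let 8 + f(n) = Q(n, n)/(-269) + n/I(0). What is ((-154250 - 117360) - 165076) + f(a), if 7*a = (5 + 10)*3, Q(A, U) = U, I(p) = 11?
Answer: -9045231212/20713 ≈ -4.3669e+5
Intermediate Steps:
a = 45/7 (a = ((5 + 10)*3)/7 = (15*3)/7 = (1/7)*45 = 45/7 ≈ 6.4286)
f(n) = -8 + 258*n/2959 (f(n) = -8 + (n/(-269) + n/11) = -8 + (n*(-1/269) + n*(1/11)) = -8 + (-n/269 + n/11) = -8 + 258*n/2959)
((-154250 - 117360) - 165076) + f(a) = ((-154250 - 117360) - 165076) + (-8 + (258/2959)*(45/7)) = (-271610 - 165076) + (-8 + 11610/20713) = -436686 - 154094/20713 = -9045231212/20713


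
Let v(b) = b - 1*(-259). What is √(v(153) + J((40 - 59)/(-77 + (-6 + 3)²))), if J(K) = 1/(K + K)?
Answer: √149378/19 ≈ 20.342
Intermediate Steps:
v(b) = 259 + b (v(b) = b + 259 = 259 + b)
J(K) = 1/(2*K)
√(v(153) + J((40 - 59)/(-77 + (-6 + 3)²))) = √((259 + 153) + 1/(2*(((40 - 59)/(-77 + (-6 + 3)²))))) = √(412 + 1/(2*((-19/(-77 + (-3)²))))) = √(412 + 1/(2*((-19/(-77 + 9))))) = √(412 + 1/(2*((-19/(-68))))) = √(412 + 1/(2*((-19*(-1/68))))) = √(412 + 1/(2*(19/68))) = √(412 + (½)*(68/19)) = √(412 + 34/19) = √(7862/19) = √149378/19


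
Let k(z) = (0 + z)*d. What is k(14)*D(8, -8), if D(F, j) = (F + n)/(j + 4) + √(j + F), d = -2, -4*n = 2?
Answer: 105/2 ≈ 52.500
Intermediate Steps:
n = -½ (n = -¼*2 = -½ ≈ -0.50000)
k(z) = -2*z (k(z) = (0 + z)*(-2) = z*(-2) = -2*z)
D(F, j) = √(F + j) + (-½ + F)/(4 + j) (D(F, j) = (F - ½)/(j + 4) + √(j + F) = (-½ + F)/(4 + j) + √(F + j) = √(F + j) + (-½ + F)/(4 + j))
k(14)*D(8, -8) = (-2*14)*((-½ + 8 + 4*√(8 - 8) - 8*√(8 - 8))/(4 - 8)) = -28*(-½ + 8 + 4*√0 - 8*√0)/(-4) = -(-7)*(-½ + 8 + 4*0 - 8*0) = -(-7)*(-½ + 8 + 0 + 0) = -(-7)*15/2 = -28*(-15/8) = 105/2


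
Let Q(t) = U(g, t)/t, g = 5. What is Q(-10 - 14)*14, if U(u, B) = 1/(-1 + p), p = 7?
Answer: -7/72 ≈ -0.097222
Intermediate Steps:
U(u, B) = 1/6 (U(u, B) = 1/(-1 + 7) = 1/6)
Q(t) = 1/(6*t)
Q(-10 - 14)*14 = (1/(6*(-10 - 14)))*14 = ((1/6)/(-24))*14 = ((1/6)*(-1/24))*14 = -1/144*14 = -7/72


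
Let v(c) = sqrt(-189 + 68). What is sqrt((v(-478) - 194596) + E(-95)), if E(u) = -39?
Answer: sqrt(-194635 + 11*I) ≈ 0.012 + 441.17*I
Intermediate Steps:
v(c) = 11*I (v(c) = sqrt(-121) = 11*I)
sqrt((v(-478) - 194596) + E(-95)) = sqrt((11*I - 194596) - 39) = sqrt((-194596 + 11*I) - 39) = sqrt(-194635 + 11*I)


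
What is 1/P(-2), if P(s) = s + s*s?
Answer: ½ ≈ 0.50000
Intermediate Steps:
P(s) = s + s²
1/P(-2) = 1/(-2*(1 - 2)) = 1/(-2*(-1)) = 1/2 = ½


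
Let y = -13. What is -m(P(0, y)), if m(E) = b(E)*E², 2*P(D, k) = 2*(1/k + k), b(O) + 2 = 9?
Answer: -202300/169 ≈ -1197.0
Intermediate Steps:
b(O) = 7 (b(O) = -2 + 9 = 7)
P(D, k) = k + 1/k (P(D, k) = (2*(1/k + k))/2 = (2*(k + 1/k))/2 = (2*k + 2/k)/2 = k + 1/k)
m(E) = 7*E²
-m(P(0, y)) = -7*(-13 + 1/(-13))² = -7*(-13 - 1/13)² = -7*(-170/13)² = -7*28900/169 = -1*202300/169 = -202300/169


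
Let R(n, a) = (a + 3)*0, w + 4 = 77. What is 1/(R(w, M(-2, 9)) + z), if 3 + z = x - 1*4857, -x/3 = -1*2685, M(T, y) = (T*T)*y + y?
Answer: 1/3195 ≈ 0.00031299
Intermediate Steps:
M(T, y) = y + y*T² (M(T, y) = T²*y + y = y*T² + y = y + y*T²)
x = 8055 (x = -(-3)*2685 = -3*(-2685) = 8055)
w = 73 (w = -4 + 77 = 73)
R(n, a) = 0 (R(n, a) = (3 + a)*0 = 0)
z = 3195 (z = -3 + (8055 - 1*4857) = -3 + (8055 - 4857) = -3 + 3198 = 3195)
1/(R(w, M(-2, 9)) + z) = 1/(0 + 3195) = 1/3195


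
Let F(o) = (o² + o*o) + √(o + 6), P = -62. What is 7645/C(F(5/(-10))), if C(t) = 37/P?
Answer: -473990/37 ≈ -12811.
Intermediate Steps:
F(o) = √(6 + o) + 2*o² (F(o) = (o² + o²) + √(6 + o) = 2*o² + √(6 + o) = √(6 + o) + 2*o²)
C(t) = -37/62 (C(t) = 37/(-62) = 37*(-1/62) = -37/62)
7645/C(F(5/(-10))) = 7645/(-37/62) = 7645*(-62/37) = -473990/37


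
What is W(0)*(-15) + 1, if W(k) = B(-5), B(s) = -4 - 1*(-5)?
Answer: -14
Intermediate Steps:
B(s) = 1 (B(s) = -4 + 5 = 1)
W(k) = 1
W(0)*(-15) + 1 = 1*(-15) + 1 = -15 + 1 = -14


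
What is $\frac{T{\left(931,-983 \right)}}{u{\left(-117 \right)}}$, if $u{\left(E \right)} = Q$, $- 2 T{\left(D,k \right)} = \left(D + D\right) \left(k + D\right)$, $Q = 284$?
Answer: $\frac{12103}{71} \approx 170.46$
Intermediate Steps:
$T{\left(D,k \right)} = - D \left(D + k\right)$ ($T{\left(D,k \right)} = - \frac{\left(D + D\right) \left(k + D\right)}{2} = - \frac{2 D \left(D + k\right)}{2} = - D \left(D + k\right)$)
$u{\left(E \right)} = 284$
$\frac{T{\left(931,-983 \right)}}{u{\left(-117 \right)}} = \frac{\left(-1\right) 931 \left(931 - 983\right)}{284} = \left(-1\right) 931 \left(-52\right) \frac{1}{284} = 48412 \cdot \frac{1}{284} = \frac{12103}{71}$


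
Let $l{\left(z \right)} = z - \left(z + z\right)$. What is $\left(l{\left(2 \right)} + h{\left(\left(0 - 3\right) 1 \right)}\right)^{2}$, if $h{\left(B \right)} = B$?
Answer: $25$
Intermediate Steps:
$l{\left(z \right)} = - z$ ($l{\left(z \right)} = z - 2 z = - z$)
$\left(l{\left(2 \right)} + h{\left(\left(0 - 3\right) 1 \right)}\right)^{2} = \left(\left(-1\right) 2 + \left(0 - 3\right) 1\right)^{2} = \left(-2 - 3\right)^{2} = \left(-5\right)^{2} = 25$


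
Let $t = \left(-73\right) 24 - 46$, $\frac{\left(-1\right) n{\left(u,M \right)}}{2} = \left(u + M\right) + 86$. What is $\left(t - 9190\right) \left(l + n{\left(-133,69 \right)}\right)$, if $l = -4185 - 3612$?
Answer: $86156908$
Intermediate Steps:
$n{\left(u,M \right)} = -172 - 2 M - 2 u$ ($n{\left(u,M \right)} = - 2 \left(\left(u + M\right) + 86\right) = - 2 \left(\left(M + u\right) + 86\right) = - 2 \left(86 + M + u\right) = -172 - 2 M - 2 u$)
$l = -7797$ ($l = -4185 - 3612 = -7797$)
$t = -1798$ ($t = -1752 - 46 = -1798$)
$\left(t - 9190\right) \left(l + n{\left(-133,69 \right)}\right) = \left(-1798 - 9190\right) \left(-7797 - 44\right) = - 10988 \left(-7797 - 44\right) = \left(-10988\right) \left(-7841\right) = 86156908$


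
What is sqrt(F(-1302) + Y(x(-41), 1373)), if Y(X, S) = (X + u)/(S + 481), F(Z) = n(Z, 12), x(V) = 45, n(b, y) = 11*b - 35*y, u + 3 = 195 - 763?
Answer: I*sqrt(1407607991)/309 ≈ 121.42*I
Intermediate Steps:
u = -571 (u = -3 + (195 - 763) = -3 - 568 = -571)
n(b, y) = -35*y + 11*b
F(Z) = -420 + 11*Z (F(Z) = -35*12 + 11*Z = -420 + 11*Z)
Y(X, S) = (-571 + X)/(481 + S) (Y(X, S) = (X - 571)/(S + 481) = (-571 + X)/(481 + S))
sqrt(F(-1302) + Y(x(-41), 1373)) = sqrt((-420 + 11*(-1302)) + (-571 + 45)/(481 + 1373)) = sqrt((-420 - 14322) - 526/1854) = sqrt(-14742 + (1/1854)*(-526)) = sqrt(-14742 - 263/927) = sqrt(-13666097/927) = I*sqrt(1407607991)/309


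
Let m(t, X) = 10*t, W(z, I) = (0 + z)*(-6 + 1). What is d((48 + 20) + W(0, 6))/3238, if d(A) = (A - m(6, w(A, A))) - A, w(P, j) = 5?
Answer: -30/1619 ≈ -0.018530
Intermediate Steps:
W(z, I) = -5*z (W(z, I) = z*(-5) = -5*z)
d(A) = -60 (d(A) = (A - 10*6) - A = (A - 1*60) - A = (A - 60) - A = (-60 + A) - A = -60)
d((48 + 20) + W(0, 6))/3238 = -60/3238 = -60*1/3238 = -30/1619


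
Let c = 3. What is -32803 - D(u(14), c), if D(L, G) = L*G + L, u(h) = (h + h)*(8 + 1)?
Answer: -33811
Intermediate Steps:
u(h) = 18*h (u(h) = (2*h)*9 = 18*h)
D(L, G) = L + G*L (D(L, G) = G*L + L = L + G*L)
-32803 - D(u(14), c) = -32803 - 18*14*(1 + 3) = -32803 - 252*4 = -32803 - 1*1008 = -32803 - 1008 = -33811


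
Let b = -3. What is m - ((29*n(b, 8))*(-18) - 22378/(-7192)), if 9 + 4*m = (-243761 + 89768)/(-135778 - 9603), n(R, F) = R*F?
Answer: -6552178578101/522790076 ≈ -12533.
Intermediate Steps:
n(R, F) = F*R
m = -288609/145381 (m = -9/4 + ((-243761 + 89768)/(-135778 - 9603))/4 = -9/4 + (-153993/(-145381))/4 = -9/4 + (-153993*(-1/145381))/4 = -9/4 + (¼)*(153993/145381) = -9/4 + 153993/581524 = -288609/145381 ≈ -1.9852)
m - ((29*n(b, 8))*(-18) - 22378/(-7192)) = -288609/145381 - ((29*(8*(-3)))*(-18) - 22378/(-7192)) = -288609/145381 - ((29*(-24))*(-18) - 22378*(-1)/7192) = -288609/145381 - (-696*(-18) - 1*(-11189/3596)) = -288609/145381 - (12528 + 11189/3596) = -288609/145381 - 1*45061877/3596 = -288609/145381 - 45061877/3596 = -6552178578101/522790076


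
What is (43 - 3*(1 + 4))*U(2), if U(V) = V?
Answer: 56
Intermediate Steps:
(43 - 3*(1 + 4))*U(2) = (43 - 3*(1 + 4))*2 = (43 - 3*5)*2 = (43 - 15)*2 = 28*2 = 56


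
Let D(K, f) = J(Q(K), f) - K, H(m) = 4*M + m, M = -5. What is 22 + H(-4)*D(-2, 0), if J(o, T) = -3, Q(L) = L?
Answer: 46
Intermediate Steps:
H(m) = -20 + m (H(m) = 4*(-5) + m = -20 + m)
D(K, f) = -3 - K
22 + H(-4)*D(-2, 0) = 22 + (-20 - 4)*(-3 - 1*(-2)) = 22 - 24*(-3 + 2) = 22 - 24*(-1) = 22 + 24 = 46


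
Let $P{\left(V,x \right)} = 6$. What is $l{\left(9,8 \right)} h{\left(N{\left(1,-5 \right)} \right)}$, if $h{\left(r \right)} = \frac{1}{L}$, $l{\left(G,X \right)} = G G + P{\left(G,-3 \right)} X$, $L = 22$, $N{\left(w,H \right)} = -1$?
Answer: $\frac{129}{22} \approx 5.8636$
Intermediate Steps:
$l{\left(G,X \right)} = G^{2} + 6 X$ ($l{\left(G,X \right)} = G G + 6 X = G^{2} + 6 X$)
$h{\left(r \right)} = \frac{1}{22}$
$l{\left(9,8 \right)} h{\left(N{\left(1,-5 \right)} \right)} = \left(9^{2} + 6 \cdot 8\right) \frac{1}{22} = \left(81 + 48\right) \frac{1}{22} = 129 \cdot \frac{1}{22} = \frac{129}{22}$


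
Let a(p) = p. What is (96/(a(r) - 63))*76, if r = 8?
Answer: -7296/55 ≈ -132.65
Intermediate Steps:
(96/(a(r) - 63))*76 = (96/(8 - 63))*76 = (96/(-55))*76 = -1/55*96*76 = -96/55*76 = -7296/55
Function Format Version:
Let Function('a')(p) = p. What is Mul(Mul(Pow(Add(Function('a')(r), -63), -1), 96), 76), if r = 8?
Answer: Rational(-7296, 55) ≈ -132.65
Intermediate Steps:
Mul(Mul(Pow(Add(Function('a')(r), -63), -1), 96), 76) = Mul(Mul(Pow(Add(8, -63), -1), 96), 76) = Mul(Mul(Pow(-55, -1), 96), 76) = Mul(Mul(Rational(-1, 55), 96), 76) = Mul(Rational(-96, 55), 76) = Rational(-7296, 55)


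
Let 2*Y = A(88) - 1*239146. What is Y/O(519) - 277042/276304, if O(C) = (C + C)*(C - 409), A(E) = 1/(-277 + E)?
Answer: -10913257319/5323790934 ≈ -2.0499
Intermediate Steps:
Y = -45198595/378 (Y = (1/(-277 + 88) - 1*239146)/2 = (1/(-189) - 239146)/2 = (-1/189 - 239146)/2 = (1/2)*(-45198595/189) = -45198595/378 ≈ -1.1957e+5)
O(C) = 2*C*(-409 + C) (O(C) = (2*C)*(-409 + C) = 2*C*(-409 + C))
Y/O(519) - 277042/276304 = -45198595*1/(1038*(-409 + 519))/378 - 277042/276304 = -45198595/(378*(2*519*110)) - 277042*1/276304 = -45198595/378/114180 - 138521/138152 = -45198595/378*1/114180 - 138521/138152 = -9039719/8632008 - 138521/138152 = -10913257319/5323790934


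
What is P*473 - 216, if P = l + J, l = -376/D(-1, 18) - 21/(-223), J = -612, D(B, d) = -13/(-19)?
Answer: -1593229955/2899 ≈ -5.4958e+5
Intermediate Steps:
D(B, d) = 13/19 (D(B, d) = -13*(-1/19) = 13/19)
l = -1592839/2899 (l = -376/13/19 - 21/(-223) = -376*19/13 - 21*(-1/223) = -7144/13 + 21/223 = -1592839/2899 ≈ -549.44)
P = -3367027/2899 (P = -1592839/2899 - 612 = -3367027/2899 ≈ -1161.4)
P*473 - 216 = -3367027/2899*473 - 216 = -1592603771/2899 - 216 = -1593229955/2899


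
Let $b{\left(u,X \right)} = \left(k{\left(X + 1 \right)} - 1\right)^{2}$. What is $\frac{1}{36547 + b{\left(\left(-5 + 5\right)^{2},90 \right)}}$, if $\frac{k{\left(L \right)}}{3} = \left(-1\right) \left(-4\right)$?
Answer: $\frac{1}{36668} \approx 2.7272 \cdot 10^{-5}$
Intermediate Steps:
$k{\left(L \right)} = 12$ ($k{\left(L \right)} = 3 \left(\left(-1\right) \left(-4\right)\right) = 3 \cdot 4 = 12$)
$b{\left(u,X \right)} = 121$ ($b{\left(u,X \right)} = \left(12 - 1\right)^{2} = 11^{2} = 121$)
$\frac{1}{36547 + b{\left(\left(-5 + 5\right)^{2},90 \right)}} = \frac{1}{36547 + 121} = \frac{1}{36668}$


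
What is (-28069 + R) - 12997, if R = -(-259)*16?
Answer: -36922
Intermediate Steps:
R = 4144 (R = -1*(-4144) = 4144)
(-28069 + R) - 12997 = (-28069 + 4144) - 12997 = -23925 - 12997 = -36922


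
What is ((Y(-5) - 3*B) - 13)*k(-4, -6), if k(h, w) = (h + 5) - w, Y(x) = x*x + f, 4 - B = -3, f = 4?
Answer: -35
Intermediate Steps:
B = 7 (B = 4 - 1*(-3) = 4 + 3 = 7)
Y(x) = 4 + x² (Y(x) = x*x + 4 = x² + 4 = 4 + x²)
k(h, w) = 5 + h - w (k(h, w) = (5 + h) - w = 5 + h - w)
((Y(-5) - 3*B) - 13)*k(-4, -6) = (((4 + (-5)²) - 3*7) - 13)*(5 - 4 - 1*(-6)) = (((4 + 25) - 21) - 13)*(5 - 4 + 6) = ((29 - 21) - 13)*7 = (8 - 13)*7 = -5*7 = -35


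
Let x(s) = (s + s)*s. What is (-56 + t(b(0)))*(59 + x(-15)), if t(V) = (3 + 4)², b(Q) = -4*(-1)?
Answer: -3563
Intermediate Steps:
b(Q) = 4
x(s) = 2*s² (x(s) = (2*s)*s = 2*s²)
t(V) = 49 (t(V) = 7² = 49)
(-56 + t(b(0)))*(59 + x(-15)) = (-56 + 49)*(59 + 2*(-15)²) = -7*(59 + 2*225) = -7*(59 + 450) = -7*509 = -3563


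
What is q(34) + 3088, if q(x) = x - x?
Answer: 3088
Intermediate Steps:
q(x) = 0
q(34) + 3088 = 0 + 3088 = 3088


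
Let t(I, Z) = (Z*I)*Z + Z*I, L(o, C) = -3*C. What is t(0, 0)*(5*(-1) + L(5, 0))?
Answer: 0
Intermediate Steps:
t(I, Z) = I*Z + I*Z**2 (t(I, Z) = (I*Z)*Z + I*Z = I*Z**2 + I*Z = I*Z + I*Z**2)
t(0, 0)*(5*(-1) + L(5, 0)) = (0*0*(1 + 0))*(5*(-1) - 3*0) = (0*0*1)*(-5 + 0) = 0*(-5) = 0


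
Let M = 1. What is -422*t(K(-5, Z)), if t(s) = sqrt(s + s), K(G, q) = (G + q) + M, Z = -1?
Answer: -422*I*sqrt(10) ≈ -1334.5*I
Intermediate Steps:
K(G, q) = 1 + G + q (K(G, q) = (G + q) + 1 = 1 + G + q)
t(s) = sqrt(2)*sqrt(s) (t(s) = sqrt(2*s) = sqrt(2)*sqrt(s))
-422*t(K(-5, Z)) = -422*sqrt(2)*sqrt(1 - 5 - 1) = -422*sqrt(2)*sqrt(-5) = -422*sqrt(2)*I*sqrt(5) = -422*I*sqrt(10)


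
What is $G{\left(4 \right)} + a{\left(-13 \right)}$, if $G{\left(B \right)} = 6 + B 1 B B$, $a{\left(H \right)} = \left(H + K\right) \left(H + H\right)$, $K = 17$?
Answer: $-34$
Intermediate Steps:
$a{\left(H \right)} = 2 H \left(17 + H\right)$ ($a{\left(H \right)} = \left(H + 17\right) \left(H + H\right) = \left(17 + H\right) 2 H = 2 H \left(17 + H\right)$)
$G{\left(B \right)} = 6 + B^{3}$ ($G{\left(B \right)} = 6 + B B B = 6 + B^{2} B = 6 + B^{3}$)
$G{\left(4 \right)} + a{\left(-13 \right)} = \left(6 + 4^{3}\right) + 2 \left(-13\right) \left(17 - 13\right) = \left(6 + 64\right) + 2 \left(-13\right) 4 = 70 - 104 = -34$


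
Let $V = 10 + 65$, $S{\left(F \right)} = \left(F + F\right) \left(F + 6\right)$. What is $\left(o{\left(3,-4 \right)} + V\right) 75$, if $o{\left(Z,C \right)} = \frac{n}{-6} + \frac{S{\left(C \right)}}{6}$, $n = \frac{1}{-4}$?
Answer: $\frac{43425}{8} \approx 5428.1$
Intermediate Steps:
$n = - \frac{1}{4} \approx -0.25$
$S{\left(F \right)} = 2 F \left(6 + F\right)$
$V = 75$
$o{\left(Z,C \right)} = \frac{1}{24} + \frac{C \left(6 + C\right)}{3}$ ($o{\left(Z,C \right)} = - \frac{1}{4 \left(-6\right)} + \frac{2 C \left(6 + C\right)}{6} = \left(- \frac{1}{4}\right) \left(- \frac{1}{6}\right) + 2 C \left(6 + C\right) \frac{1}{6} = \frac{1}{24} + \frac{C \left(6 + C\right)}{3}$)
$\left(o{\left(3,-4 \right)} + V\right) 75 = \left(\left(\frac{1}{24} + \frac{1}{3} \left(-4\right) \left(6 - 4\right)\right) + 75\right) 75 = \left(\left(\frac{1}{24} + \frac{1}{3} \left(-4\right) 2\right) + 75\right) 75 = \left(\left(\frac{1}{24} - \frac{8}{3}\right) + 75\right) 75 = \left(- \frac{21}{8} + 75\right) 75 = \frac{579}{8} \cdot 75 = \frac{43425}{8}$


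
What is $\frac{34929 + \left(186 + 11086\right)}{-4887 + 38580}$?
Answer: $\frac{46201}{33693} \approx 1.3712$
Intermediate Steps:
$\frac{34929 + \left(186 + 11086\right)}{-4887 + 38580} = \frac{34929 + 11272}{33693} = 46201 \cdot \frac{1}{33693} = \frac{46201}{33693}$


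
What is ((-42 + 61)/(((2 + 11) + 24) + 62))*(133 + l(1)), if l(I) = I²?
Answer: 2546/99 ≈ 25.717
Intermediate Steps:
((-42 + 61)/(((2 + 11) + 24) + 62))*(133 + l(1)) = ((-42 + 61)/(((2 + 11) + 24) + 62))*(133 + 1²) = (19/((13 + 24) + 62))*(133 + 1) = (19/(37 + 62))*134 = (19/99)*134 = 2546/99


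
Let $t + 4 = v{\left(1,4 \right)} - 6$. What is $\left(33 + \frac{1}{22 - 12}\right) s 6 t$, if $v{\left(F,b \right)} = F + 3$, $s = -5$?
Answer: $5958$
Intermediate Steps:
$v{\left(F,b \right)} = 3 + F$
$t = -6$ ($t = -4 + \left(\left(3 + 1\right) - 6\right) = -4 + \left(4 - 6\right) = -4 - 2 = -6$)
$\left(33 + \frac{1}{22 - 12}\right) s 6 t = \left(33 + \frac{1}{22 - 12}\right) \left(-5\right) 6 \left(-6\right) = \left(33 + \frac{1}{10}\right) \left(\left(-30\right) \left(-6\right)\right) = \left(33 + \frac{1}{10}\right) 180 = \frac{331}{10} \cdot 180 = 5958$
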